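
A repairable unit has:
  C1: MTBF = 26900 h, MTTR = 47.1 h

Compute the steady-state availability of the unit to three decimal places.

A(C1) = MTBF/(MTBF+MTTR) = 26900/(26900+47.1) = 0.998

0.998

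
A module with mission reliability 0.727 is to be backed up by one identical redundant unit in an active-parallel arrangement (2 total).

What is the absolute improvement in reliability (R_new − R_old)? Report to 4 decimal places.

0.1985

R_before = 0.727
R_after = 1 − (1 − 0.727)^2 = 0.9255
ΔR = 0.9255 − 0.727 = 0.1985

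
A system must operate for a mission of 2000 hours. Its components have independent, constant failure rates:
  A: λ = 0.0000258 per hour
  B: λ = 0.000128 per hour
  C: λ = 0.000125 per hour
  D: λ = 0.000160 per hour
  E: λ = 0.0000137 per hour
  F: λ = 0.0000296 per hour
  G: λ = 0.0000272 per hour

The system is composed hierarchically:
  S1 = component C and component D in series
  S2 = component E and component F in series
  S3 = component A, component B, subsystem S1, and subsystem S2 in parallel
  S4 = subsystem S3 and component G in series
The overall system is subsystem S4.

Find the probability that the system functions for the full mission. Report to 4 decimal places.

R(A) = exp(−0.0000258 × 2000) = 0.949709
R(B) = exp(−0.000128 × 2000) = 0.774142
R(C) = exp(−0.000125 × 2000) = 0.778801
R(D) = exp(−0.000160 × 2000) = 0.726149
R(E) = exp(−0.0000137 × 2000) = 0.972972
R(F) = exp(−0.0000296 × 2000) = 0.942518
R(G) = exp(−0.0000272 × 2000) = 0.947053
Series (C and D): 0.778801 × 0.726149 = 0.565526
Series (E and F): 0.972972 × 0.942518 = 0.917044
Parallel (A, B, [0.565526], and [0.917044]): 1 − (1 − 0.949709)(1 − 0.774142)(1 − 0.565526)(1 − 0.917044) = 0.999591
Series ([0.999591] and G): 0.999591 × 0.947053 = 0.9467

0.9467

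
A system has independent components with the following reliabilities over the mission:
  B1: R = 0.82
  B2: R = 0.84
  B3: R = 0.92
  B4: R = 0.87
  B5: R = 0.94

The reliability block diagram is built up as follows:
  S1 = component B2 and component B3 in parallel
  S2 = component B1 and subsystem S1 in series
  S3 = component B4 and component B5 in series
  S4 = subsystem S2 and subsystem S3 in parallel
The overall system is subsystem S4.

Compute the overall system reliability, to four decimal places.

Parallel (B2 and B3): 1 − (1 − 0.840000)(1 − 0.920000) = 0.987200
Series (B1 and [0.987200]): 0.820000 × 0.987200 = 0.809504
Series (B4 and B5): 0.870000 × 0.940000 = 0.817800
Parallel ([0.809504] and [0.817800]): 1 − (1 − 0.809504)(1 − 0.817800) = 0.9653

0.9653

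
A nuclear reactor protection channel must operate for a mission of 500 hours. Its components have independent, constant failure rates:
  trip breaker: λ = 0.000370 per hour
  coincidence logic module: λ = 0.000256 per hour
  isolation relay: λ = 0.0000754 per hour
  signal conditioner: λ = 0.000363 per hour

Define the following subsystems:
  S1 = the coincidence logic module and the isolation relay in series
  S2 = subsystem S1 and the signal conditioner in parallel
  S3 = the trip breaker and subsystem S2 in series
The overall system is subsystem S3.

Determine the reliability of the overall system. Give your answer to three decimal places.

R(trip breaker) = exp(−0.000370 × 500) = 0.83110
R(coincidence logic module) = exp(−0.000256 × 500) = 0.87985
R(isolation relay) = exp(−0.0000754 × 500) = 0.96300
R(signal conditioner) = exp(−0.000363 × 500) = 0.83402
Series (coincidence logic module and isolation relay): 0.87985 × 0.96300 = 0.84730
Parallel ([0.84730] and signal conditioner): 1 − (1 − 0.84730)(1 − 0.83402) = 0.97465
Series (trip breaker and [0.97465]): 0.83110 × 0.97465 = 0.810

0.810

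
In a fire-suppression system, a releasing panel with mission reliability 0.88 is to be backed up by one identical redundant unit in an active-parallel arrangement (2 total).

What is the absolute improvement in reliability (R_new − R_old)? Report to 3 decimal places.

R_before = 0.88
R_after = 1 − (1 − 0.88)^2 = 0.986
ΔR = 0.986 − 0.88 = 0.106

0.106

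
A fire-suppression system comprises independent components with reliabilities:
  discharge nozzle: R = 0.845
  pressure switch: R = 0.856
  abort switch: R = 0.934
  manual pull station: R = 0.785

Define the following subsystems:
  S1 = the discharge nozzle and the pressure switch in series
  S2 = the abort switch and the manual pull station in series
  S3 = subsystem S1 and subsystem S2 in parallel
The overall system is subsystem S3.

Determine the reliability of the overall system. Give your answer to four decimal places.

Series (discharge nozzle and pressure switch): 0.845000 × 0.856000 = 0.723320
Series (abort switch and manual pull station): 0.934000 × 0.785000 = 0.733190
Parallel ([0.723320] and [0.733190]): 1 − (1 − 0.723320)(1 − 0.733190) = 0.9262

0.9262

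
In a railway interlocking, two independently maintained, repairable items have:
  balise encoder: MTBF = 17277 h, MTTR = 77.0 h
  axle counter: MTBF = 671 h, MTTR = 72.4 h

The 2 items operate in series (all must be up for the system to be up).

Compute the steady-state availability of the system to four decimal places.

A(balise encoder) = MTBF/(MTBF+MTTR) = 17277/(17277+77.0) = 0.995563
A(axle counter) = MTBF/(MTBF+MTTR) = 671/(671+72.4) = 0.902610
Series availability: 0.995563 × 0.902610 = 0.8986

0.8986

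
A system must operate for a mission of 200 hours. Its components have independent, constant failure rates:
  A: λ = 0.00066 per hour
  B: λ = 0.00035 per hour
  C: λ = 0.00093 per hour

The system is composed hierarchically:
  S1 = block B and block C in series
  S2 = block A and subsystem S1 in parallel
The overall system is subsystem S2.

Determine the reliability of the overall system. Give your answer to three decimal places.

0.972

R(A) = exp(−0.00066 × 200) = 0.87634
R(B) = exp(−0.00035 × 200) = 0.93239
R(C) = exp(−0.00093 × 200) = 0.83027
Series (B and C): 0.93239 × 0.83027 = 0.77414
Parallel (A and [0.77414]): 1 − (1 − 0.87634)(1 − 0.77414) = 0.972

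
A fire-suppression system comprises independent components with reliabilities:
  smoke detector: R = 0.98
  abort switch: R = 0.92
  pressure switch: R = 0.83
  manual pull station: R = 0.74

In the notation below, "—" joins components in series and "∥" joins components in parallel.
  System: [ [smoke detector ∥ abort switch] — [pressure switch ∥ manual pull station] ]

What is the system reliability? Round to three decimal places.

Parallel (smoke detector and abort switch): 1 − (1 − 0.98000)(1 − 0.92000) = 0.99840
Parallel (pressure switch and manual pull station): 1 − (1 − 0.83000)(1 − 0.74000) = 0.95580
Series ([0.99840] and [0.95580]): 0.99840 × 0.95580 = 0.954

0.954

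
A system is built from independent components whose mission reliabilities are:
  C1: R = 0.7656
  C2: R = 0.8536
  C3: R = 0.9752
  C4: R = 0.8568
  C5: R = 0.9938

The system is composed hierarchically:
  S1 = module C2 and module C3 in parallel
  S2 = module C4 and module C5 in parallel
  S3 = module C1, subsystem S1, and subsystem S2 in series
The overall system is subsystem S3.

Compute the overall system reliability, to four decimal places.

0.7621

Parallel (C2 and C3): 1 − (1 − 0.853600)(1 − 0.975200) = 0.996369
Parallel (C4 and C5): 1 − (1 − 0.856800)(1 − 0.993800) = 0.999112
Series (C1, [0.996369], and [0.999112]): 0.765600 × 0.996369 × 0.999112 = 0.7621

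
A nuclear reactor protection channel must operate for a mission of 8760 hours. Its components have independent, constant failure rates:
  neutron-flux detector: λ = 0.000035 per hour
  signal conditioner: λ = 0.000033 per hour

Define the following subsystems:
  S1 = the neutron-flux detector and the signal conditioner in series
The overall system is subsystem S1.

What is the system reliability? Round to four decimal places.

R(neutron-flux detector) = exp(−0.000035 × 8760) = 0.735945
R(signal conditioner) = exp(−0.000033 × 8760) = 0.748952
Series (neutron-flux detector and signal conditioner): 0.735945 × 0.748952 = 0.5512

0.5512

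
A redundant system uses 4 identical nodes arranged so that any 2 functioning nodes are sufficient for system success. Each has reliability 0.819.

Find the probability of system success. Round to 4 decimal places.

R = Σ_{i=2}^{4} C(4,i) p^i (1−p)^{4−i} with p = 0.819
C(4,2)·0.819^2·0.181^2 = 0.131849
C(4,3)·0.819^3·0.181^1 = 0.397732
C(4,4)·0.819^4·0.181^0 = 0.449920
Sum = 0.9795

0.9795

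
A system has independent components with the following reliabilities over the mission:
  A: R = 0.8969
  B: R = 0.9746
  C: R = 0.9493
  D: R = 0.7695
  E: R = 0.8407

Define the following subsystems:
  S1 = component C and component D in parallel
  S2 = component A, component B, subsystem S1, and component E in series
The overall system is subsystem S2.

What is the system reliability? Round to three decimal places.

0.726

Parallel (C and D): 1 − (1 − 0.94930)(1 − 0.76950) = 0.98831
Series (A, B, [0.98831], and E): 0.89690 × 0.97460 × 0.98831 × 0.84070 = 0.726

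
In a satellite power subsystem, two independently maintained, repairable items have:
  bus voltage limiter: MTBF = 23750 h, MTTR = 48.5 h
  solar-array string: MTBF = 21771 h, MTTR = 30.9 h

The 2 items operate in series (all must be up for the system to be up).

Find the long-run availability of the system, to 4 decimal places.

A(bus voltage limiter) = MTBF/(MTBF+MTTR) = 23750/(23750+48.5) = 0.997962
A(solar-array string) = MTBF/(MTBF+MTTR) = 21771/(21771+30.9) = 0.998583
Series availability: 0.997962 × 0.998583 = 0.9965

0.9965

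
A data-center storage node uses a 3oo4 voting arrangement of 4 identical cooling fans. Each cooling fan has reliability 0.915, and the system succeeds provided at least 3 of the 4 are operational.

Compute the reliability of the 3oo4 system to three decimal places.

0.961

R = Σ_{i=3}^{4} C(4,i) p^i (1−p)^{4−i} with p = 0.915
C(4,3)·0.915^3·0.085^1 = 0.26046
C(4,4)·0.915^4·0.085^0 = 0.70095
Sum = 0.961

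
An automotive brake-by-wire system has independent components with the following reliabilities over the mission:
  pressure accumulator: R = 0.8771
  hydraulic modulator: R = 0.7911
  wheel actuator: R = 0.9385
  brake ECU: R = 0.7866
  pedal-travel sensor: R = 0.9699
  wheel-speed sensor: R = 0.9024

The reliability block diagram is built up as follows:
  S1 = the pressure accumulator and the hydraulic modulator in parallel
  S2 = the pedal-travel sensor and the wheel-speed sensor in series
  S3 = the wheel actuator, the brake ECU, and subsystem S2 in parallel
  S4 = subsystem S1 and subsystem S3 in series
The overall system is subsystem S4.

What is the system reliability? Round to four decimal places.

Parallel (pressure accumulator and hydraulic modulator): 1 − (1 − 0.877100)(1 − 0.791100) = 0.974326
Series (pedal-travel sensor and wheel-speed sensor): 0.969900 × 0.902400 = 0.875238
Parallel (wheel actuator, brake ECU, and [0.875238]): 1 − (1 − 0.938500)(1 − 0.786600)(1 − 0.875238) = 0.998363
Series ([0.974326] and [0.998363]): 0.974326 × 0.998363 = 0.9727

0.9727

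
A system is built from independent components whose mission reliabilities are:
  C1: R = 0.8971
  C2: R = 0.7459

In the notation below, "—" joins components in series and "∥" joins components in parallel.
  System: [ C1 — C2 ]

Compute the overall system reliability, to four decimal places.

Series (C1 and C2): 0.897100 × 0.745900 = 0.6691

0.6691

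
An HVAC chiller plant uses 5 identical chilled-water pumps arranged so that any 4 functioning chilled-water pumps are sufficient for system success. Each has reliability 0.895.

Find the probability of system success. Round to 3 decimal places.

0.911

R = Σ_{i=4}^{5} C(5,i) p^i (1−p)^{5−i} with p = 0.895
C(5,4)·0.895^4·0.105^1 = 0.33686
C(5,5)·0.895^5·0.105^0 = 0.57427
Sum = 0.911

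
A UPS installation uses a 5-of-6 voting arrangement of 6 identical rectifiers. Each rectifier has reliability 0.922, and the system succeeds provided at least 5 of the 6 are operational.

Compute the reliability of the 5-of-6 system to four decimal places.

0.9261

R = Σ_{i=5}^{6} C(6,i) p^i (1−p)^{6−i} with p = 0.922
C(6,5)·0.922^5·0.078^1 = 0.311817
C(6,6)·0.922^6·0.078^0 = 0.614307
Sum = 0.9261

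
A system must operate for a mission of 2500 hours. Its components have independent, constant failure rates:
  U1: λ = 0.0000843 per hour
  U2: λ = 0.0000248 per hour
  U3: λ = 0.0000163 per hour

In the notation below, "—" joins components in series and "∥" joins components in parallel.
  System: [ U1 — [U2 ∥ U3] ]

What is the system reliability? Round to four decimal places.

R(U1) = exp(−0.0000843 × 2500) = 0.809977
R(U2) = exp(−0.0000248 × 2500) = 0.939883
R(U3) = exp(−0.0000163 × 2500) = 0.960069
Parallel (U2 and U3): 1 − (1 − 0.939883)(1 − 0.960069) = 0.997599
Series (U1 and [0.997599]): 0.809977 × 0.997599 = 0.8080

0.8080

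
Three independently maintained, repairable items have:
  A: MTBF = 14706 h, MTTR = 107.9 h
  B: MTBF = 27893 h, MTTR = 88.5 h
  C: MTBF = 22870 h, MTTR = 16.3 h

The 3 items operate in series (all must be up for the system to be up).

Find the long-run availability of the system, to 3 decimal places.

A(A) = MTBF/(MTBF+MTTR) = 14706/(14706+107.9) = 0.992716
A(B) = MTBF/(MTBF+MTTR) = 27893/(27893+88.5) = 0.996837
A(C) = MTBF/(MTBF+MTTR) = 22870/(22870+16.3) = 0.999288
Series availability: 0.992716 × 0.996837 × 0.999288 = 0.989

0.989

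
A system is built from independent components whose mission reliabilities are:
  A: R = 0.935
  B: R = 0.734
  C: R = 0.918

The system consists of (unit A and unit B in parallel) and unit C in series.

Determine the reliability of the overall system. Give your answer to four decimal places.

0.9021

Parallel (A and B): 1 − (1 − 0.935000)(1 − 0.734000) = 0.982710
Series ([0.982710] and C): 0.982710 × 0.918000 = 0.9021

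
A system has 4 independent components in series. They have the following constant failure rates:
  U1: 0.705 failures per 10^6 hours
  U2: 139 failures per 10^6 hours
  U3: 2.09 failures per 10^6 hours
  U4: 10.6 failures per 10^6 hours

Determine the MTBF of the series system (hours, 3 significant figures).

Series of exponential components: λ_sys = Σ λ_i
λ_sys = 0.000000705 + 0.000139 + 0.00000209 + 0.0000106 = 1.5239e-04 /h
MTBF = 1 / λ_sys = 6560 h

6560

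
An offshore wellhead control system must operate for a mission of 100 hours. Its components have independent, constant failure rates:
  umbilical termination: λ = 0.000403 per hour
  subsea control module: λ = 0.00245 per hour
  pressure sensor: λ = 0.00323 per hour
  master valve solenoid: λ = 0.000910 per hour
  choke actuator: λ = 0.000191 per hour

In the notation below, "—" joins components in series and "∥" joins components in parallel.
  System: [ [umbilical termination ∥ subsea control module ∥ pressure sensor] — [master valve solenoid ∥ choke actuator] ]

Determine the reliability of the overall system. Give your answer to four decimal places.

0.9960

R(umbilical termination) = exp(−0.000403 × 100) = 0.960501
R(subsea control module) = exp(−0.00245 × 100) = 0.782705
R(pressure sensor) = exp(−0.00323 × 100) = 0.723974
R(master valve solenoid) = exp(−0.000910 × 100) = 0.913018
R(choke actuator) = exp(−0.000191 × 100) = 0.981081
Parallel (umbilical termination, subsea control module, and pressure sensor): 1 − (1 − 0.960501)(1 − 0.782705)(1 − 0.723974) = 0.997631
Parallel (master valve solenoid and choke actuator): 1 − (1 − 0.913018)(1 − 0.981081) = 0.998354
Series ([0.997631] and [0.998354]): 0.997631 × 0.998354 = 0.9960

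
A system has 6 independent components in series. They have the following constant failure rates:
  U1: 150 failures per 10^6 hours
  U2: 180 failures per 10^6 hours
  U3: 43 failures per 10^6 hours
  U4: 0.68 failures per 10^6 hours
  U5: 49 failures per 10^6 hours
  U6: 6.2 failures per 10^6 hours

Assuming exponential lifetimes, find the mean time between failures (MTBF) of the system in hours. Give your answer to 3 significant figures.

2330

Series of exponential components: λ_sys = Σ λ_i
λ_sys = 0.00015 + 0.00018 + 0.000043 + 0.00000068 + 0.000049 + 0.0000062 = 4.2888e-04 /h
MTBF = 1 / λ_sys = 2330 h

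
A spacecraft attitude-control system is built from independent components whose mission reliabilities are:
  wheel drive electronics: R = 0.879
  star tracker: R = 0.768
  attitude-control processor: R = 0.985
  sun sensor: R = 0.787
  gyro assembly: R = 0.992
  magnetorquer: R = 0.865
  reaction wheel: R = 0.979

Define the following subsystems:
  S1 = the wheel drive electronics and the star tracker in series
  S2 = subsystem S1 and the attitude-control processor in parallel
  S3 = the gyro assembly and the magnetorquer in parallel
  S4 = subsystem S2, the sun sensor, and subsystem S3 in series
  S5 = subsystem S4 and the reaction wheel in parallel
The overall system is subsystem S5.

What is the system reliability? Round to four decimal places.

Series (wheel drive electronics and star tracker): 0.879000 × 0.768000 = 0.675072
Parallel ([0.675072] and attitude-control processor): 1 − (1 − 0.675072)(1 − 0.985000) = 0.995126
Parallel (gyro assembly and magnetorquer): 1 − (1 − 0.992000)(1 − 0.865000) = 0.998920
Series ([0.995126], sun sensor, and [0.998920]): 0.995126 × 0.787000 × 0.998920 = 0.782318
Parallel ([0.782318] and reaction wheel): 1 − (1 − 0.782318)(1 − 0.979000) = 0.9954

0.9954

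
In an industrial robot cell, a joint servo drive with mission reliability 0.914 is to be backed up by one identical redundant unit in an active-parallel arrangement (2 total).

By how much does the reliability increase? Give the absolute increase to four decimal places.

R_before = 0.914
R_after = 1 − (1 − 0.914)^2 = 0.9926
ΔR = 0.9926 − 0.914 = 0.0786

0.0786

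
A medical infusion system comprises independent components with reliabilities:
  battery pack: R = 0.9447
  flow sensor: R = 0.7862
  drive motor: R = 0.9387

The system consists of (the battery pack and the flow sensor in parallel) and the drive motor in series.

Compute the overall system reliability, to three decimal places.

Parallel (battery pack and flow sensor): 1 − (1 − 0.94470)(1 − 0.78620) = 0.98818
Series ([0.98818] and drive motor): 0.98818 × 0.93870 = 0.928

0.928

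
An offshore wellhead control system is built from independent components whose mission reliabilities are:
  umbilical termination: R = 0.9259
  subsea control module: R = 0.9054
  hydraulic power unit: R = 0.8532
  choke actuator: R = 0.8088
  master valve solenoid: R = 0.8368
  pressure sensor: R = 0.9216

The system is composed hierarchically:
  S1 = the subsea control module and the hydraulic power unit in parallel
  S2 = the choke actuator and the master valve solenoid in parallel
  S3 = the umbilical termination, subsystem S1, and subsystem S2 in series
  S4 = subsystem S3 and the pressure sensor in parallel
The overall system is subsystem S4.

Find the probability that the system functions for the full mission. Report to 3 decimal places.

Parallel (subsea control module and hydraulic power unit): 1 − (1 − 0.90540)(1 − 0.85320) = 0.98611
Parallel (choke actuator and master valve solenoid): 1 − (1 − 0.80880)(1 − 0.83680) = 0.96880
Series (umbilical termination, [0.98611], and [0.96880]): 0.92590 × 0.98611 × 0.96880 = 0.88455
Parallel ([0.88455] and pressure sensor): 1 − (1 − 0.88455)(1 − 0.92160) = 0.991

0.991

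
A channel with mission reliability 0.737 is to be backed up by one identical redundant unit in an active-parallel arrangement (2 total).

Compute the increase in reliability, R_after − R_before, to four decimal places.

0.1938

R_before = 0.737
R_after = 1 − (1 − 0.737)^2 = 0.9308
ΔR = 0.9308 − 0.737 = 0.1938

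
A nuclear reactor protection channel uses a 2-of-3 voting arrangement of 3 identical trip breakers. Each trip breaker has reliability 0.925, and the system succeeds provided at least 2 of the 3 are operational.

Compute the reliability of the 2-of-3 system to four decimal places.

R = Σ_{i=2}^{3} C(3,i) p^i (1−p)^{3−i} with p = 0.925
C(3,2)·0.925^2·0.075^1 = 0.192516
C(3,3)·0.925^3·0.075^0 = 0.791453
Sum = 0.9840

0.9840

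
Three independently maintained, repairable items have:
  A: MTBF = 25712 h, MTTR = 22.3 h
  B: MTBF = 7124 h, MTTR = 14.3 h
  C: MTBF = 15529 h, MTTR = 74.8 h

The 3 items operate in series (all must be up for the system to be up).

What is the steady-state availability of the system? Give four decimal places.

0.9924

A(A) = MTBF/(MTBF+MTTR) = 25712/(25712+22.3) = 0.999133
A(B) = MTBF/(MTBF+MTTR) = 7124/(7124+14.3) = 0.997997
A(C) = MTBF/(MTBF+MTTR) = 15529/(15529+74.8) = 0.995206
Series availability: 0.999133 × 0.997997 × 0.995206 = 0.9924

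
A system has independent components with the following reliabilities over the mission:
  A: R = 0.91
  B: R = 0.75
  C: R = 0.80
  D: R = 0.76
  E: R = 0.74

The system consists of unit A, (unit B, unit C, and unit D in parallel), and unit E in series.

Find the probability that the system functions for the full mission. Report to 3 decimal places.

Parallel (B, C, and D): 1 − (1 − 0.75000)(1 − 0.80000)(1 − 0.76000) = 0.98800
Series (A, [0.98800], and E): 0.91000 × 0.98800 × 0.74000 = 0.665

0.665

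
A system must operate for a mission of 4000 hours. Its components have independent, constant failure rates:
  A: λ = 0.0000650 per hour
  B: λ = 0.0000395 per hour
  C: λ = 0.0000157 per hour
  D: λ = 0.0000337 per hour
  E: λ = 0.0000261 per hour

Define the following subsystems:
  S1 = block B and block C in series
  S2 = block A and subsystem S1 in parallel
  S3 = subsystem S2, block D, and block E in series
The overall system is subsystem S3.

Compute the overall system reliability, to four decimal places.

0.7515

R(A) = exp(−0.0000650 × 4000) = 0.771052
R(B) = exp(−0.0000395 × 4000) = 0.853850
R(C) = exp(−0.0000157 × 4000) = 0.939131
R(D) = exp(−0.0000337 × 4000) = 0.873891
R(E) = exp(−0.0000261 × 4000) = 0.900865
Series (B and C): 0.853850 × 0.939131 = 0.801877
Parallel (A and [0.801877]): 1 − (1 − 0.771052)(1 − 0.801877) = 0.954640
Series ([0.954640], D, and E): 0.954640 × 0.873891 × 0.900865 = 0.7515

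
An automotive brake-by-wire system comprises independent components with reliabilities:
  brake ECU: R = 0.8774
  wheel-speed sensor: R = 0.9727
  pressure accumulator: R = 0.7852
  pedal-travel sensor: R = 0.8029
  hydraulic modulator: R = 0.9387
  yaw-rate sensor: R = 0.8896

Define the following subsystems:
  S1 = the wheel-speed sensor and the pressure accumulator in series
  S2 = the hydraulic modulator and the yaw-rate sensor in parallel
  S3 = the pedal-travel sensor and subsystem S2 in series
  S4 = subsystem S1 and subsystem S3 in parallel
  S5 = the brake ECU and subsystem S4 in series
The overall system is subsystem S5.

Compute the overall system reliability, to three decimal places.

Series (wheel-speed sensor and pressure accumulator): 0.97270 × 0.78520 = 0.76376
Parallel (hydraulic modulator and yaw-rate sensor): 1 − (1 − 0.93870)(1 − 0.88960) = 0.99323
Series (pedal-travel sensor and [0.99323]): 0.80290 × 0.99323 = 0.79746
Parallel ([0.76376] and [0.79746]): 1 − (1 − 0.76376)(1 − 0.79746) = 0.95215
Series (brake ECU and [0.95215]): 0.87740 × 0.95215 = 0.835

0.835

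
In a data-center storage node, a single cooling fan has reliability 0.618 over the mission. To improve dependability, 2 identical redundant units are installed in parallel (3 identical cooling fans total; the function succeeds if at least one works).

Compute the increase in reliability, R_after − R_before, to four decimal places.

0.3263

R_before = 0.618
R_after = 1 − (1 − 0.618)^3 = 0.9443
ΔR = 0.9443 − 0.618 = 0.3263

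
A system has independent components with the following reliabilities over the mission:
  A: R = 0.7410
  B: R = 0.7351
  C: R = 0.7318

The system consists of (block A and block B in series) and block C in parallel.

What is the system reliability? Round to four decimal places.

0.8779

Series (A and B): 0.741000 × 0.735100 = 0.544709
Parallel ([0.544709] and C): 1 − (1 − 0.544709)(1 − 0.731800) = 0.8779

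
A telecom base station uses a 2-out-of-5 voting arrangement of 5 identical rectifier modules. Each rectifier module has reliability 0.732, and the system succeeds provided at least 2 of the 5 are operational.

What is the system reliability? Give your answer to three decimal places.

0.980

R = Σ_{i=2}^{5} C(5,i) p^i (1−p)^{5−i} with p = 0.732
C(5,2)·0.732^2·0.268^3 = 0.10314
C(5,3)·0.732^3·0.268^2 = 0.28171
C(5,4)·0.732^4·0.268^1 = 0.38472
C(5,5)·0.732^5·0.268^0 = 0.21016
Sum = 0.980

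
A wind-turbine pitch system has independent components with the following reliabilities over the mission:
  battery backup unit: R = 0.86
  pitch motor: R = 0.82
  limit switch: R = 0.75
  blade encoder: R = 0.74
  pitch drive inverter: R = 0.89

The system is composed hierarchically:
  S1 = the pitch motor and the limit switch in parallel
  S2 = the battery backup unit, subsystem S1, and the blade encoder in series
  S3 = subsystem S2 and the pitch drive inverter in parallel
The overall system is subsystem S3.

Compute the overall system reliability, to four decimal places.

Parallel (pitch motor and limit switch): 1 − (1 − 0.820000)(1 − 0.750000) = 0.955000
Series (battery backup unit, [0.955000], and blade encoder): 0.860000 × 0.955000 × 0.740000 = 0.607762
Parallel ([0.607762] and pitch drive inverter): 1 − (1 − 0.607762)(1 − 0.890000) = 0.9569

0.9569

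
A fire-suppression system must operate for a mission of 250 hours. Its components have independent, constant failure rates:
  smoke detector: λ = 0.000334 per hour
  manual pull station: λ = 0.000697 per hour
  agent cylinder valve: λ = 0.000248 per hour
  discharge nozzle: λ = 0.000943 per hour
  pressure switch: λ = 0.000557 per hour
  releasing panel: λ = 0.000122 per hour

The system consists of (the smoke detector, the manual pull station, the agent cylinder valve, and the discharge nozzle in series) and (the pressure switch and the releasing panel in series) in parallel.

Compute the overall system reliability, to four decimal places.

R(smoke detector) = exp(−0.000334 × 250) = 0.919891
R(manual pull station) = exp(−0.000697 × 250) = 0.840087
R(agent cylinder valve) = exp(−0.000248 × 250) = 0.939883
R(discharge nozzle) = exp(−0.000943 × 250) = 0.789978
R(pressure switch) = exp(−0.000557 × 250) = 0.870010
R(releasing panel) = exp(−0.000122 × 250) = 0.969960
Series (smoke detector, manual pull station, agent cylinder valve, and discharge nozzle): 0.919891 × 0.840087 × 0.939883 × 0.789978 = 0.573785
Series (pressure switch and releasing panel): 0.870010 × 0.969960 = 0.843875
Parallel ([0.573785] and [0.843875]): 1 − (1 − 0.573785)(1 − 0.843875) = 0.9335

0.9335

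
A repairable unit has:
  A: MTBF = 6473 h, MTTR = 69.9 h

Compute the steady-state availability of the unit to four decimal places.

0.9893

A(A) = MTBF/(MTBF+MTTR) = 6473/(6473+69.9) = 0.9893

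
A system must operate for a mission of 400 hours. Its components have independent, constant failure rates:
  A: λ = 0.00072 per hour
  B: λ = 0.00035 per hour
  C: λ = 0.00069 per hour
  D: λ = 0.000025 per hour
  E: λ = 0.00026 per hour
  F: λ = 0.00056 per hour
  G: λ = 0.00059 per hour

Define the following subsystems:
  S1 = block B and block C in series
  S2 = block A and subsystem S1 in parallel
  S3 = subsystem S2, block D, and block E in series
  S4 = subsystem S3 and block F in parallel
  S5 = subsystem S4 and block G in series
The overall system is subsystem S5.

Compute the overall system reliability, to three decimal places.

R(A) = exp(−0.00072 × 400) = 0.74976
R(B) = exp(−0.00035 × 400) = 0.86936
R(C) = exp(−0.00069 × 400) = 0.75881
R(D) = exp(−0.000025 × 400) = 0.99005
R(E) = exp(−0.00026 × 400) = 0.90123
R(F) = exp(−0.00056 × 400) = 0.79932
R(G) = exp(−0.00059 × 400) = 0.78978
Series (B and C): 0.86936 × 0.75881 = 0.65968
Parallel (A and [0.65968]): 1 − (1 − 0.74976)(1 − 0.65968) = 0.91484
Series ([0.91484], D, and E): 0.91484 × 0.99005 × 0.90123 = 0.81628
Parallel ([0.81628] and F): 1 − (1 − 0.81628)(1 − 0.79932) = 0.96313
Series ([0.96313] and G): 0.96313 × 0.78978 = 0.761

0.761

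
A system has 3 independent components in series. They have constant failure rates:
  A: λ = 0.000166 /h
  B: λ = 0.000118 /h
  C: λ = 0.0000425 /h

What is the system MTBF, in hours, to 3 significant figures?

3060

Series of exponential components: λ_sys = Σ λ_i
λ_sys = 0.000166 + 0.000118 + 0.0000425 = 3.2650e-04 /h
MTBF = 1 / λ_sys = 3060 h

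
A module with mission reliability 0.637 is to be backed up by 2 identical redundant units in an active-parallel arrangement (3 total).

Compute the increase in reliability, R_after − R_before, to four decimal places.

0.3152

R_before = 0.637
R_after = 1 − (1 − 0.637)^3 = 0.9522
ΔR = 0.9522 − 0.637 = 0.3152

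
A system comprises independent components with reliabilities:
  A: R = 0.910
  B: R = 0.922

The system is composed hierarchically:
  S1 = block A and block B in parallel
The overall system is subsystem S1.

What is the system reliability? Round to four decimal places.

Parallel (A and B): 1 − (1 − 0.910000)(1 − 0.922000) = 0.9930

0.9930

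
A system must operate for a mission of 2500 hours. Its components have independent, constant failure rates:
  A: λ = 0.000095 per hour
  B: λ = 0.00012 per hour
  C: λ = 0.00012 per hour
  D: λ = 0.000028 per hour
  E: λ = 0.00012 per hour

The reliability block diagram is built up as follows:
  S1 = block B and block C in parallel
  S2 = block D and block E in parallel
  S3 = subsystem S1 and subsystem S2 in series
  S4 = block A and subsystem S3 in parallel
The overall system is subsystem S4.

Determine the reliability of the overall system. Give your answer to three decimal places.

0.982

R(A) = exp(−0.000095 × 2500) = 0.78860
R(B) = exp(−0.00012 × 2500) = 0.74082
R(C) = exp(−0.00012 × 2500) = 0.74082
R(D) = exp(−0.000028 × 2500) = 0.93239
R(E) = exp(−0.00012 × 2500) = 0.74082
Parallel (B and C): 1 − (1 − 0.74082)(1 − 0.74082) = 0.93283
Parallel (D and E): 1 − (1 − 0.93239)(1 − 0.74082) = 0.98248
Series ([0.93283] and [0.98248]): 0.93283 × 0.98248 = 0.91649
Parallel (A and [0.91649]): 1 − (1 − 0.78860)(1 − 0.91649) = 0.982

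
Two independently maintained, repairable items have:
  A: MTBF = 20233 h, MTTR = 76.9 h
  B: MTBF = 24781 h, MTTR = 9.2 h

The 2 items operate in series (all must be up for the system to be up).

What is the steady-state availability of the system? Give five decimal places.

A(A) = MTBF/(MTBF+MTTR) = 20233/(20233+76.9) = 0.996214
A(B) = MTBF/(MTBF+MTTR) = 24781/(24781+9.2) = 0.999629
Series availability: 0.996214 × 0.999629 = 0.99584

0.99584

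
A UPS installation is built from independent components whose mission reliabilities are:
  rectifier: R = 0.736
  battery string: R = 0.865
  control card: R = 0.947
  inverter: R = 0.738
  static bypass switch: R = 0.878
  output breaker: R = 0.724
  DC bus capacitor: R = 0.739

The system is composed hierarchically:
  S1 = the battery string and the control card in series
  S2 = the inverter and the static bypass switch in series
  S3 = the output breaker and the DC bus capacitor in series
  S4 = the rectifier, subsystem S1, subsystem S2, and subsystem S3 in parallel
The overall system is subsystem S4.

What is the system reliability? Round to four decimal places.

0.9922

Series (battery string and control card): 0.865000 × 0.947000 = 0.819155
Series (inverter and static bypass switch): 0.738000 × 0.878000 = 0.647964
Series (output breaker and DC bus capacitor): 0.724000 × 0.739000 = 0.535036
Parallel (rectifier, [0.819155], [0.647964], and [0.535036]): 1 − (1 − 0.736000)(1 − 0.819155)(1 − 0.647964)(1 − 0.535036) = 0.9922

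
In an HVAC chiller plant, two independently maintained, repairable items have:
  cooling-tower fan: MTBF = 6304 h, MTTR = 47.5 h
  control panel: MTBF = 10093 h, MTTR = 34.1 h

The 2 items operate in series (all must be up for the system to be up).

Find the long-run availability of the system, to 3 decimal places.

0.989

A(cooling-tower fan) = MTBF/(MTBF+MTTR) = 6304/(6304+47.5) = 0.992521
A(control panel) = MTBF/(MTBF+MTTR) = 10093/(10093+34.1) = 0.996633
Series availability: 0.992521 × 0.996633 = 0.989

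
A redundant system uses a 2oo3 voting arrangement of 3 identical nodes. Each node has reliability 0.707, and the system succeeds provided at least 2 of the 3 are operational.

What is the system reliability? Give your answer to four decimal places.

R = Σ_{i=2}^{3} C(3,i) p^i (1−p)^{3−i} with p = 0.707
C(3,2)·0.707^2·0.293^1 = 0.439367
C(3,3)·0.707^3·0.293^0 = 0.353393
Sum = 0.7928

0.7928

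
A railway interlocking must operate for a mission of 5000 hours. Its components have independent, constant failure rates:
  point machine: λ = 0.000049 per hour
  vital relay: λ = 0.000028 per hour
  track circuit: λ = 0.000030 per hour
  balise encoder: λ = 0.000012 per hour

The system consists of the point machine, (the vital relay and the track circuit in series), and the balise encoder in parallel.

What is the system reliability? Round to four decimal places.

0.9968

R(point machine) = exp(−0.000049 × 5000) = 0.782705
R(vital relay) = exp(−0.000028 × 5000) = 0.869358
R(track circuit) = exp(−0.000030 × 5000) = 0.860708
R(balise encoder) = exp(−0.000012 × 5000) = 0.941765
Series (vital relay and track circuit): 0.869358 × 0.860708 = 0.748263
Parallel (point machine, [0.748263], and balise encoder): 1 − (1 − 0.782705)(1 − 0.748263)(1 − 0.941765) = 0.9968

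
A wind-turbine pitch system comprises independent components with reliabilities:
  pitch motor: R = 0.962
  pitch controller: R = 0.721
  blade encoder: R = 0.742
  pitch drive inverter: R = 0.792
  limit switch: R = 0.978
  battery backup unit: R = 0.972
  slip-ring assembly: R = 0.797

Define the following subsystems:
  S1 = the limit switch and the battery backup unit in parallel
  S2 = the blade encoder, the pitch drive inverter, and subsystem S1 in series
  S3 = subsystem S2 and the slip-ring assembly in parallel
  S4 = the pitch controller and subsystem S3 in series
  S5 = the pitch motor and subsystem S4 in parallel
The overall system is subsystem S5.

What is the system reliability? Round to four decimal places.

0.9871

Parallel (limit switch and battery backup unit): 1 − (1 − 0.978000)(1 − 0.972000) = 0.999384
Series (blade encoder, pitch drive inverter, and [0.999384]): 0.742000 × 0.792000 × 0.999384 = 0.587302
Parallel ([0.587302] and slip-ring assembly): 1 − (1 − 0.587302)(1 − 0.797000) = 0.916222
Series (pitch controller and [0.916222]): 0.721000 × 0.916222 = 0.660596
Parallel (pitch motor and [0.660596]): 1 − (1 − 0.962000)(1 − 0.660596) = 0.9871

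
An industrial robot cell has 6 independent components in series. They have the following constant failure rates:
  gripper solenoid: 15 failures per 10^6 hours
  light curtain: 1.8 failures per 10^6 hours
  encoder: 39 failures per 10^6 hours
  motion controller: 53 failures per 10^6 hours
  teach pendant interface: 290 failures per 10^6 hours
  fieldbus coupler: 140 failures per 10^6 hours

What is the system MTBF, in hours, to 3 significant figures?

Series of exponential components: λ_sys = Σ λ_i
λ_sys = 0.000015 + 0.0000018 + 0.000039 + 0.000053 + 0.00029 + 0.00014 = 5.3880e-04 /h
MTBF = 1 / λ_sys = 1860 h

1860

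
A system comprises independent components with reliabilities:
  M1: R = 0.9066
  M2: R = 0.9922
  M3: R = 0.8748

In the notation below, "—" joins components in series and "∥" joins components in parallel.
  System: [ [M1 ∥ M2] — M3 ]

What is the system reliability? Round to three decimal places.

0.874

Parallel (M1 and M2): 1 − (1 − 0.90660)(1 − 0.99220) = 0.99927
Series ([0.99927] and M3): 0.99927 × 0.87480 = 0.874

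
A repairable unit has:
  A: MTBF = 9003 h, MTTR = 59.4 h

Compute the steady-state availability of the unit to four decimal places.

0.9934

A(A) = MTBF/(MTBF+MTTR) = 9003/(9003+59.4) = 0.9934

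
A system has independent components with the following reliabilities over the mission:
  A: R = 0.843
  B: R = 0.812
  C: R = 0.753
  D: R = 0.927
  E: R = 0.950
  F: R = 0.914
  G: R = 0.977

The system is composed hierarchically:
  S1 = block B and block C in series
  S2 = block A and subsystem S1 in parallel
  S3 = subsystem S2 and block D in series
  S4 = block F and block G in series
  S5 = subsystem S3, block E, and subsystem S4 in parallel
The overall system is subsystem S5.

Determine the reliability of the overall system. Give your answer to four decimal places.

Series (B and C): 0.812000 × 0.753000 = 0.611436
Parallel (A and [0.611436]): 1 − (1 − 0.843000)(1 − 0.611436) = 0.938995
Series ([0.938995] and D): 0.938995 × 0.927000 = 0.870448
Series (F and G): 0.914000 × 0.977000 = 0.892978
Parallel ([0.870448], E, and [0.892978]): 1 − (1 − 0.870448)(1 − 0.950000)(1 − 0.892978) = 0.9993

0.9993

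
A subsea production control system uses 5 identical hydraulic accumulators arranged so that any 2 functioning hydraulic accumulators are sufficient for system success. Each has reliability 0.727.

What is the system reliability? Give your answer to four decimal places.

R = Σ_{i=2}^{5} C(5,i) p^i (1−p)^{5−i} with p = 0.727
C(5,2)·0.727^2·0.273^3 = 0.107537
C(5,3)·0.727^3·0.273^2 = 0.286371
C(5,4)·0.727^4·0.273^1 = 0.381303
C(5,5)·0.727^5·0.273^0 = 0.203082
Sum = 0.9783

0.9783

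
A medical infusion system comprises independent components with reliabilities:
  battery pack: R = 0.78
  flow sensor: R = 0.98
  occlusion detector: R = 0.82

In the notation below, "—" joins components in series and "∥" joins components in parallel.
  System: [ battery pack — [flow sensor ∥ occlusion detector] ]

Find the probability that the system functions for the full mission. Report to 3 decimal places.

Parallel (flow sensor and occlusion detector): 1 − (1 − 0.98000)(1 − 0.82000) = 0.99640
Series (battery pack and [0.99640]): 0.78000 × 0.99640 = 0.777

0.777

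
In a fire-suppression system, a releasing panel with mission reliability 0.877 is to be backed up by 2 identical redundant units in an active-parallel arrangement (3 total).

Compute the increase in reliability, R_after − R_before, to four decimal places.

0.1211

R_before = 0.877
R_after = 1 − (1 − 0.877)^3 = 0.9981
ΔR = 0.9981 − 0.877 = 0.1211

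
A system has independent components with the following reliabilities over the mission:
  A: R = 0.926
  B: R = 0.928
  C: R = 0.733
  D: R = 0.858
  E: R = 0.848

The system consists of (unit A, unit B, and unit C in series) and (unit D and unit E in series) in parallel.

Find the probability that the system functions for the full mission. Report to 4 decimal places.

Series (A, B, and C): 0.926000 × 0.928000 × 0.733000 = 0.629887
Series (D and E): 0.858000 × 0.848000 = 0.727584
Parallel ([0.629887] and [0.727584]): 1 − (1 − 0.629887)(1 − 0.727584) = 0.8992

0.8992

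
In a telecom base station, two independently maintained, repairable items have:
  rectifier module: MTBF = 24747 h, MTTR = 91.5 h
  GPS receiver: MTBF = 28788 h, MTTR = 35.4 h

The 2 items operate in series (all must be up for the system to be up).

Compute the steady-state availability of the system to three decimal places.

A(rectifier module) = MTBF/(MTBF+MTTR) = 24747/(24747+91.5) = 0.996316
A(GPS receiver) = MTBF/(MTBF+MTTR) = 28788/(28788+35.4) = 0.998772
Series availability: 0.996316 × 0.998772 = 0.995

0.995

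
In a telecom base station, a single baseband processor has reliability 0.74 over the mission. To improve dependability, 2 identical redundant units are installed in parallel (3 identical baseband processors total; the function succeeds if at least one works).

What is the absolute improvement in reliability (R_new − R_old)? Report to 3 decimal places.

R_before = 0.74
R_after = 1 − (1 − 0.74)^3 = 0.982
ΔR = 0.982 − 0.74 = 0.242

0.242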